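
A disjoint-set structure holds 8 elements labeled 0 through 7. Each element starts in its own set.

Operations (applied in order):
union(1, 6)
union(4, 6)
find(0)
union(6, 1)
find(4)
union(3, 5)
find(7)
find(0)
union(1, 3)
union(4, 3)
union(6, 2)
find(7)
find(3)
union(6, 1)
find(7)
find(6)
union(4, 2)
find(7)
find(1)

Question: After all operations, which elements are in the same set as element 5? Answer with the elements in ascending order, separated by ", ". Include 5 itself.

Answer: 1, 2, 3, 4, 5, 6

Derivation:
Step 1: union(1, 6) -> merged; set of 1 now {1, 6}
Step 2: union(4, 6) -> merged; set of 4 now {1, 4, 6}
Step 3: find(0) -> no change; set of 0 is {0}
Step 4: union(6, 1) -> already same set; set of 6 now {1, 4, 6}
Step 5: find(4) -> no change; set of 4 is {1, 4, 6}
Step 6: union(3, 5) -> merged; set of 3 now {3, 5}
Step 7: find(7) -> no change; set of 7 is {7}
Step 8: find(0) -> no change; set of 0 is {0}
Step 9: union(1, 3) -> merged; set of 1 now {1, 3, 4, 5, 6}
Step 10: union(4, 3) -> already same set; set of 4 now {1, 3, 4, 5, 6}
Step 11: union(6, 2) -> merged; set of 6 now {1, 2, 3, 4, 5, 6}
Step 12: find(7) -> no change; set of 7 is {7}
Step 13: find(3) -> no change; set of 3 is {1, 2, 3, 4, 5, 6}
Step 14: union(6, 1) -> already same set; set of 6 now {1, 2, 3, 4, 5, 6}
Step 15: find(7) -> no change; set of 7 is {7}
Step 16: find(6) -> no change; set of 6 is {1, 2, 3, 4, 5, 6}
Step 17: union(4, 2) -> already same set; set of 4 now {1, 2, 3, 4, 5, 6}
Step 18: find(7) -> no change; set of 7 is {7}
Step 19: find(1) -> no change; set of 1 is {1, 2, 3, 4, 5, 6}
Component of 5: {1, 2, 3, 4, 5, 6}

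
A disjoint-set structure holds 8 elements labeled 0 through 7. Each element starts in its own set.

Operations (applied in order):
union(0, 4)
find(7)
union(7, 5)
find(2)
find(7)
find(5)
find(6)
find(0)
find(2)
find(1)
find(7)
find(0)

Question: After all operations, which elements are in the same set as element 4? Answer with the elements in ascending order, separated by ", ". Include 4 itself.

Step 1: union(0, 4) -> merged; set of 0 now {0, 4}
Step 2: find(7) -> no change; set of 7 is {7}
Step 3: union(7, 5) -> merged; set of 7 now {5, 7}
Step 4: find(2) -> no change; set of 2 is {2}
Step 5: find(7) -> no change; set of 7 is {5, 7}
Step 6: find(5) -> no change; set of 5 is {5, 7}
Step 7: find(6) -> no change; set of 6 is {6}
Step 8: find(0) -> no change; set of 0 is {0, 4}
Step 9: find(2) -> no change; set of 2 is {2}
Step 10: find(1) -> no change; set of 1 is {1}
Step 11: find(7) -> no change; set of 7 is {5, 7}
Step 12: find(0) -> no change; set of 0 is {0, 4}
Component of 4: {0, 4}

Answer: 0, 4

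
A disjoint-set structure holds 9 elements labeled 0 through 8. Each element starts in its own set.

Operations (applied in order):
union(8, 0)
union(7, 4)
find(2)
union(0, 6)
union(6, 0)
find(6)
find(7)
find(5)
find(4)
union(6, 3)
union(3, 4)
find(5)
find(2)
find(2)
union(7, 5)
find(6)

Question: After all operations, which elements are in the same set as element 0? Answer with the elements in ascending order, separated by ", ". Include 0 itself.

Step 1: union(8, 0) -> merged; set of 8 now {0, 8}
Step 2: union(7, 4) -> merged; set of 7 now {4, 7}
Step 3: find(2) -> no change; set of 2 is {2}
Step 4: union(0, 6) -> merged; set of 0 now {0, 6, 8}
Step 5: union(6, 0) -> already same set; set of 6 now {0, 6, 8}
Step 6: find(6) -> no change; set of 6 is {0, 6, 8}
Step 7: find(7) -> no change; set of 7 is {4, 7}
Step 8: find(5) -> no change; set of 5 is {5}
Step 9: find(4) -> no change; set of 4 is {4, 7}
Step 10: union(6, 3) -> merged; set of 6 now {0, 3, 6, 8}
Step 11: union(3, 4) -> merged; set of 3 now {0, 3, 4, 6, 7, 8}
Step 12: find(5) -> no change; set of 5 is {5}
Step 13: find(2) -> no change; set of 2 is {2}
Step 14: find(2) -> no change; set of 2 is {2}
Step 15: union(7, 5) -> merged; set of 7 now {0, 3, 4, 5, 6, 7, 8}
Step 16: find(6) -> no change; set of 6 is {0, 3, 4, 5, 6, 7, 8}
Component of 0: {0, 3, 4, 5, 6, 7, 8}

Answer: 0, 3, 4, 5, 6, 7, 8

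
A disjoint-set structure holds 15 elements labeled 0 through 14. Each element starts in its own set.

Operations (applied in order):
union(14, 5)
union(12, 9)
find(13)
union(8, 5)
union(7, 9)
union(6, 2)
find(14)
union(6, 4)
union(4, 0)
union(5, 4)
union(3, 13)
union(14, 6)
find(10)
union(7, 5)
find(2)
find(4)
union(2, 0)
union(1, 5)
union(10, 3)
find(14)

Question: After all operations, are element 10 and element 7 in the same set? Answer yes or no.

Step 1: union(14, 5) -> merged; set of 14 now {5, 14}
Step 2: union(12, 9) -> merged; set of 12 now {9, 12}
Step 3: find(13) -> no change; set of 13 is {13}
Step 4: union(8, 5) -> merged; set of 8 now {5, 8, 14}
Step 5: union(7, 9) -> merged; set of 7 now {7, 9, 12}
Step 6: union(6, 2) -> merged; set of 6 now {2, 6}
Step 7: find(14) -> no change; set of 14 is {5, 8, 14}
Step 8: union(6, 4) -> merged; set of 6 now {2, 4, 6}
Step 9: union(4, 0) -> merged; set of 4 now {0, 2, 4, 6}
Step 10: union(5, 4) -> merged; set of 5 now {0, 2, 4, 5, 6, 8, 14}
Step 11: union(3, 13) -> merged; set of 3 now {3, 13}
Step 12: union(14, 6) -> already same set; set of 14 now {0, 2, 4, 5, 6, 8, 14}
Step 13: find(10) -> no change; set of 10 is {10}
Step 14: union(7, 5) -> merged; set of 7 now {0, 2, 4, 5, 6, 7, 8, 9, 12, 14}
Step 15: find(2) -> no change; set of 2 is {0, 2, 4, 5, 6, 7, 8, 9, 12, 14}
Step 16: find(4) -> no change; set of 4 is {0, 2, 4, 5, 6, 7, 8, 9, 12, 14}
Step 17: union(2, 0) -> already same set; set of 2 now {0, 2, 4, 5, 6, 7, 8, 9, 12, 14}
Step 18: union(1, 5) -> merged; set of 1 now {0, 1, 2, 4, 5, 6, 7, 8, 9, 12, 14}
Step 19: union(10, 3) -> merged; set of 10 now {3, 10, 13}
Step 20: find(14) -> no change; set of 14 is {0, 1, 2, 4, 5, 6, 7, 8, 9, 12, 14}
Set of 10: {3, 10, 13}; 7 is not a member.

Answer: no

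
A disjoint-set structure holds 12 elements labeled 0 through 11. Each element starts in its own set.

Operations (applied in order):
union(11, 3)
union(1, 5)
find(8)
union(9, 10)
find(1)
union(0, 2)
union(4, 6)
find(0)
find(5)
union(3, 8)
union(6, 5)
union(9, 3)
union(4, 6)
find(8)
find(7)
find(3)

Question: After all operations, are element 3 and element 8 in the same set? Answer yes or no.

Step 1: union(11, 3) -> merged; set of 11 now {3, 11}
Step 2: union(1, 5) -> merged; set of 1 now {1, 5}
Step 3: find(8) -> no change; set of 8 is {8}
Step 4: union(9, 10) -> merged; set of 9 now {9, 10}
Step 5: find(1) -> no change; set of 1 is {1, 5}
Step 6: union(0, 2) -> merged; set of 0 now {0, 2}
Step 7: union(4, 6) -> merged; set of 4 now {4, 6}
Step 8: find(0) -> no change; set of 0 is {0, 2}
Step 9: find(5) -> no change; set of 5 is {1, 5}
Step 10: union(3, 8) -> merged; set of 3 now {3, 8, 11}
Step 11: union(6, 5) -> merged; set of 6 now {1, 4, 5, 6}
Step 12: union(9, 3) -> merged; set of 9 now {3, 8, 9, 10, 11}
Step 13: union(4, 6) -> already same set; set of 4 now {1, 4, 5, 6}
Step 14: find(8) -> no change; set of 8 is {3, 8, 9, 10, 11}
Step 15: find(7) -> no change; set of 7 is {7}
Step 16: find(3) -> no change; set of 3 is {3, 8, 9, 10, 11}
Set of 3: {3, 8, 9, 10, 11}; 8 is a member.

Answer: yes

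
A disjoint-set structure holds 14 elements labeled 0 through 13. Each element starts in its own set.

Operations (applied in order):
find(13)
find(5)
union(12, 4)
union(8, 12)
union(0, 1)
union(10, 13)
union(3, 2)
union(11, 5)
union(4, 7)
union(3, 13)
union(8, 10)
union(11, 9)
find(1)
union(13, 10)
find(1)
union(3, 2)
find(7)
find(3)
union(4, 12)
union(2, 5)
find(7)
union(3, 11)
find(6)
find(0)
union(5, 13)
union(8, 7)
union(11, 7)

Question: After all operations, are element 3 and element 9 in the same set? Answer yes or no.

Answer: yes

Derivation:
Step 1: find(13) -> no change; set of 13 is {13}
Step 2: find(5) -> no change; set of 5 is {5}
Step 3: union(12, 4) -> merged; set of 12 now {4, 12}
Step 4: union(8, 12) -> merged; set of 8 now {4, 8, 12}
Step 5: union(0, 1) -> merged; set of 0 now {0, 1}
Step 6: union(10, 13) -> merged; set of 10 now {10, 13}
Step 7: union(3, 2) -> merged; set of 3 now {2, 3}
Step 8: union(11, 5) -> merged; set of 11 now {5, 11}
Step 9: union(4, 7) -> merged; set of 4 now {4, 7, 8, 12}
Step 10: union(3, 13) -> merged; set of 3 now {2, 3, 10, 13}
Step 11: union(8, 10) -> merged; set of 8 now {2, 3, 4, 7, 8, 10, 12, 13}
Step 12: union(11, 9) -> merged; set of 11 now {5, 9, 11}
Step 13: find(1) -> no change; set of 1 is {0, 1}
Step 14: union(13, 10) -> already same set; set of 13 now {2, 3, 4, 7, 8, 10, 12, 13}
Step 15: find(1) -> no change; set of 1 is {0, 1}
Step 16: union(3, 2) -> already same set; set of 3 now {2, 3, 4, 7, 8, 10, 12, 13}
Step 17: find(7) -> no change; set of 7 is {2, 3, 4, 7, 8, 10, 12, 13}
Step 18: find(3) -> no change; set of 3 is {2, 3, 4, 7, 8, 10, 12, 13}
Step 19: union(4, 12) -> already same set; set of 4 now {2, 3, 4, 7, 8, 10, 12, 13}
Step 20: union(2, 5) -> merged; set of 2 now {2, 3, 4, 5, 7, 8, 9, 10, 11, 12, 13}
Step 21: find(7) -> no change; set of 7 is {2, 3, 4, 5, 7, 8, 9, 10, 11, 12, 13}
Step 22: union(3, 11) -> already same set; set of 3 now {2, 3, 4, 5, 7, 8, 9, 10, 11, 12, 13}
Step 23: find(6) -> no change; set of 6 is {6}
Step 24: find(0) -> no change; set of 0 is {0, 1}
Step 25: union(5, 13) -> already same set; set of 5 now {2, 3, 4, 5, 7, 8, 9, 10, 11, 12, 13}
Step 26: union(8, 7) -> already same set; set of 8 now {2, 3, 4, 5, 7, 8, 9, 10, 11, 12, 13}
Step 27: union(11, 7) -> already same set; set of 11 now {2, 3, 4, 5, 7, 8, 9, 10, 11, 12, 13}
Set of 3: {2, 3, 4, 5, 7, 8, 9, 10, 11, 12, 13}; 9 is a member.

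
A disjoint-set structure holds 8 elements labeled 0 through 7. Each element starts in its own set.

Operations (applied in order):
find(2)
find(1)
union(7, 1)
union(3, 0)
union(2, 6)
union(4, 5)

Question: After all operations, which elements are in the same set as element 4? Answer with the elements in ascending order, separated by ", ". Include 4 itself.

Step 1: find(2) -> no change; set of 2 is {2}
Step 2: find(1) -> no change; set of 1 is {1}
Step 3: union(7, 1) -> merged; set of 7 now {1, 7}
Step 4: union(3, 0) -> merged; set of 3 now {0, 3}
Step 5: union(2, 6) -> merged; set of 2 now {2, 6}
Step 6: union(4, 5) -> merged; set of 4 now {4, 5}
Component of 4: {4, 5}

Answer: 4, 5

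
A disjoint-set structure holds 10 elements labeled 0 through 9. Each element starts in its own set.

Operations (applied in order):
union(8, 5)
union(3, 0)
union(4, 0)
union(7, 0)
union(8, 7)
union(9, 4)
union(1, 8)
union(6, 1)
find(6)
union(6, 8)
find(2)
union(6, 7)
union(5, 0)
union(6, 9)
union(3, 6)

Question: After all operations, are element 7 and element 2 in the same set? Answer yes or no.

Answer: no

Derivation:
Step 1: union(8, 5) -> merged; set of 8 now {5, 8}
Step 2: union(3, 0) -> merged; set of 3 now {0, 3}
Step 3: union(4, 0) -> merged; set of 4 now {0, 3, 4}
Step 4: union(7, 0) -> merged; set of 7 now {0, 3, 4, 7}
Step 5: union(8, 7) -> merged; set of 8 now {0, 3, 4, 5, 7, 8}
Step 6: union(9, 4) -> merged; set of 9 now {0, 3, 4, 5, 7, 8, 9}
Step 7: union(1, 8) -> merged; set of 1 now {0, 1, 3, 4, 5, 7, 8, 9}
Step 8: union(6, 1) -> merged; set of 6 now {0, 1, 3, 4, 5, 6, 7, 8, 9}
Step 9: find(6) -> no change; set of 6 is {0, 1, 3, 4, 5, 6, 7, 8, 9}
Step 10: union(6, 8) -> already same set; set of 6 now {0, 1, 3, 4, 5, 6, 7, 8, 9}
Step 11: find(2) -> no change; set of 2 is {2}
Step 12: union(6, 7) -> already same set; set of 6 now {0, 1, 3, 4, 5, 6, 7, 8, 9}
Step 13: union(5, 0) -> already same set; set of 5 now {0, 1, 3, 4, 5, 6, 7, 8, 9}
Step 14: union(6, 9) -> already same set; set of 6 now {0, 1, 3, 4, 5, 6, 7, 8, 9}
Step 15: union(3, 6) -> already same set; set of 3 now {0, 1, 3, 4, 5, 6, 7, 8, 9}
Set of 7: {0, 1, 3, 4, 5, 6, 7, 8, 9}; 2 is not a member.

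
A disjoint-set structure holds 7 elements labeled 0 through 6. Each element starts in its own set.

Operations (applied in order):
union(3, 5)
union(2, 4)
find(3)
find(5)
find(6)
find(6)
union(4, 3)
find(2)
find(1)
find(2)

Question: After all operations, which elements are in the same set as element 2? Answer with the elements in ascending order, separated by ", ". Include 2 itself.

Step 1: union(3, 5) -> merged; set of 3 now {3, 5}
Step 2: union(2, 4) -> merged; set of 2 now {2, 4}
Step 3: find(3) -> no change; set of 3 is {3, 5}
Step 4: find(5) -> no change; set of 5 is {3, 5}
Step 5: find(6) -> no change; set of 6 is {6}
Step 6: find(6) -> no change; set of 6 is {6}
Step 7: union(4, 3) -> merged; set of 4 now {2, 3, 4, 5}
Step 8: find(2) -> no change; set of 2 is {2, 3, 4, 5}
Step 9: find(1) -> no change; set of 1 is {1}
Step 10: find(2) -> no change; set of 2 is {2, 3, 4, 5}
Component of 2: {2, 3, 4, 5}

Answer: 2, 3, 4, 5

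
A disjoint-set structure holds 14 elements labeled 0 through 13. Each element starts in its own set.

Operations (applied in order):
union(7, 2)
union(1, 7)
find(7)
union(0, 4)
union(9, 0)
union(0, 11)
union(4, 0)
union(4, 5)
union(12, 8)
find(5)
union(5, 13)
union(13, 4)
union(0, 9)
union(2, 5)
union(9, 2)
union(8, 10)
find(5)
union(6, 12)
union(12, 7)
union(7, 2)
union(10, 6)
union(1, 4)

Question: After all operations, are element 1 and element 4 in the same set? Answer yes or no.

Step 1: union(7, 2) -> merged; set of 7 now {2, 7}
Step 2: union(1, 7) -> merged; set of 1 now {1, 2, 7}
Step 3: find(7) -> no change; set of 7 is {1, 2, 7}
Step 4: union(0, 4) -> merged; set of 0 now {0, 4}
Step 5: union(9, 0) -> merged; set of 9 now {0, 4, 9}
Step 6: union(0, 11) -> merged; set of 0 now {0, 4, 9, 11}
Step 7: union(4, 0) -> already same set; set of 4 now {0, 4, 9, 11}
Step 8: union(4, 5) -> merged; set of 4 now {0, 4, 5, 9, 11}
Step 9: union(12, 8) -> merged; set of 12 now {8, 12}
Step 10: find(5) -> no change; set of 5 is {0, 4, 5, 9, 11}
Step 11: union(5, 13) -> merged; set of 5 now {0, 4, 5, 9, 11, 13}
Step 12: union(13, 4) -> already same set; set of 13 now {0, 4, 5, 9, 11, 13}
Step 13: union(0, 9) -> already same set; set of 0 now {0, 4, 5, 9, 11, 13}
Step 14: union(2, 5) -> merged; set of 2 now {0, 1, 2, 4, 5, 7, 9, 11, 13}
Step 15: union(9, 2) -> already same set; set of 9 now {0, 1, 2, 4, 5, 7, 9, 11, 13}
Step 16: union(8, 10) -> merged; set of 8 now {8, 10, 12}
Step 17: find(5) -> no change; set of 5 is {0, 1, 2, 4, 5, 7, 9, 11, 13}
Step 18: union(6, 12) -> merged; set of 6 now {6, 8, 10, 12}
Step 19: union(12, 7) -> merged; set of 12 now {0, 1, 2, 4, 5, 6, 7, 8, 9, 10, 11, 12, 13}
Step 20: union(7, 2) -> already same set; set of 7 now {0, 1, 2, 4, 5, 6, 7, 8, 9, 10, 11, 12, 13}
Step 21: union(10, 6) -> already same set; set of 10 now {0, 1, 2, 4, 5, 6, 7, 8, 9, 10, 11, 12, 13}
Step 22: union(1, 4) -> already same set; set of 1 now {0, 1, 2, 4, 5, 6, 7, 8, 9, 10, 11, 12, 13}
Set of 1: {0, 1, 2, 4, 5, 6, 7, 8, 9, 10, 11, 12, 13}; 4 is a member.

Answer: yes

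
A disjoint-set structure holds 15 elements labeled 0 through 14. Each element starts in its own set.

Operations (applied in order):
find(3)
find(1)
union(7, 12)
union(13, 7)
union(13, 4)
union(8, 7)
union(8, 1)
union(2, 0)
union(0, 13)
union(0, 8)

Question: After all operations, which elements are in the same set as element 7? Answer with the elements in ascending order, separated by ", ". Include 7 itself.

Step 1: find(3) -> no change; set of 3 is {3}
Step 2: find(1) -> no change; set of 1 is {1}
Step 3: union(7, 12) -> merged; set of 7 now {7, 12}
Step 4: union(13, 7) -> merged; set of 13 now {7, 12, 13}
Step 5: union(13, 4) -> merged; set of 13 now {4, 7, 12, 13}
Step 6: union(8, 7) -> merged; set of 8 now {4, 7, 8, 12, 13}
Step 7: union(8, 1) -> merged; set of 8 now {1, 4, 7, 8, 12, 13}
Step 8: union(2, 0) -> merged; set of 2 now {0, 2}
Step 9: union(0, 13) -> merged; set of 0 now {0, 1, 2, 4, 7, 8, 12, 13}
Step 10: union(0, 8) -> already same set; set of 0 now {0, 1, 2, 4, 7, 8, 12, 13}
Component of 7: {0, 1, 2, 4, 7, 8, 12, 13}

Answer: 0, 1, 2, 4, 7, 8, 12, 13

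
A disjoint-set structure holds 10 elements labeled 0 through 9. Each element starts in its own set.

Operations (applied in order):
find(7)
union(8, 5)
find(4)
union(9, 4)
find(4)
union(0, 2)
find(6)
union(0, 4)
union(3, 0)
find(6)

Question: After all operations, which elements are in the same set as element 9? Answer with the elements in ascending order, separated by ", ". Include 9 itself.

Step 1: find(7) -> no change; set of 7 is {7}
Step 2: union(8, 5) -> merged; set of 8 now {5, 8}
Step 3: find(4) -> no change; set of 4 is {4}
Step 4: union(9, 4) -> merged; set of 9 now {4, 9}
Step 5: find(4) -> no change; set of 4 is {4, 9}
Step 6: union(0, 2) -> merged; set of 0 now {0, 2}
Step 7: find(6) -> no change; set of 6 is {6}
Step 8: union(0, 4) -> merged; set of 0 now {0, 2, 4, 9}
Step 9: union(3, 0) -> merged; set of 3 now {0, 2, 3, 4, 9}
Step 10: find(6) -> no change; set of 6 is {6}
Component of 9: {0, 2, 3, 4, 9}

Answer: 0, 2, 3, 4, 9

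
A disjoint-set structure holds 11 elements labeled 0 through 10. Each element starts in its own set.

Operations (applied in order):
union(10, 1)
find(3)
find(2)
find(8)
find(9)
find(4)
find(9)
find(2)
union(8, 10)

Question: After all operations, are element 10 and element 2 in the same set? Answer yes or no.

Step 1: union(10, 1) -> merged; set of 10 now {1, 10}
Step 2: find(3) -> no change; set of 3 is {3}
Step 3: find(2) -> no change; set of 2 is {2}
Step 4: find(8) -> no change; set of 8 is {8}
Step 5: find(9) -> no change; set of 9 is {9}
Step 6: find(4) -> no change; set of 4 is {4}
Step 7: find(9) -> no change; set of 9 is {9}
Step 8: find(2) -> no change; set of 2 is {2}
Step 9: union(8, 10) -> merged; set of 8 now {1, 8, 10}
Set of 10: {1, 8, 10}; 2 is not a member.

Answer: no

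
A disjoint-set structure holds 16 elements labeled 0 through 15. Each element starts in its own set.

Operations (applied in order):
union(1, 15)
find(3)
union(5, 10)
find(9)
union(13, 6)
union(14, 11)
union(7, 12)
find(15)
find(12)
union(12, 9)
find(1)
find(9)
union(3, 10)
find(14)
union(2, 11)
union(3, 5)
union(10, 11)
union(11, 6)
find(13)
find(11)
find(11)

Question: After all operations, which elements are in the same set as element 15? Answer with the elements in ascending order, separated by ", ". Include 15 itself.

Step 1: union(1, 15) -> merged; set of 1 now {1, 15}
Step 2: find(3) -> no change; set of 3 is {3}
Step 3: union(5, 10) -> merged; set of 5 now {5, 10}
Step 4: find(9) -> no change; set of 9 is {9}
Step 5: union(13, 6) -> merged; set of 13 now {6, 13}
Step 6: union(14, 11) -> merged; set of 14 now {11, 14}
Step 7: union(7, 12) -> merged; set of 7 now {7, 12}
Step 8: find(15) -> no change; set of 15 is {1, 15}
Step 9: find(12) -> no change; set of 12 is {7, 12}
Step 10: union(12, 9) -> merged; set of 12 now {7, 9, 12}
Step 11: find(1) -> no change; set of 1 is {1, 15}
Step 12: find(9) -> no change; set of 9 is {7, 9, 12}
Step 13: union(3, 10) -> merged; set of 3 now {3, 5, 10}
Step 14: find(14) -> no change; set of 14 is {11, 14}
Step 15: union(2, 11) -> merged; set of 2 now {2, 11, 14}
Step 16: union(3, 5) -> already same set; set of 3 now {3, 5, 10}
Step 17: union(10, 11) -> merged; set of 10 now {2, 3, 5, 10, 11, 14}
Step 18: union(11, 6) -> merged; set of 11 now {2, 3, 5, 6, 10, 11, 13, 14}
Step 19: find(13) -> no change; set of 13 is {2, 3, 5, 6, 10, 11, 13, 14}
Step 20: find(11) -> no change; set of 11 is {2, 3, 5, 6, 10, 11, 13, 14}
Step 21: find(11) -> no change; set of 11 is {2, 3, 5, 6, 10, 11, 13, 14}
Component of 15: {1, 15}

Answer: 1, 15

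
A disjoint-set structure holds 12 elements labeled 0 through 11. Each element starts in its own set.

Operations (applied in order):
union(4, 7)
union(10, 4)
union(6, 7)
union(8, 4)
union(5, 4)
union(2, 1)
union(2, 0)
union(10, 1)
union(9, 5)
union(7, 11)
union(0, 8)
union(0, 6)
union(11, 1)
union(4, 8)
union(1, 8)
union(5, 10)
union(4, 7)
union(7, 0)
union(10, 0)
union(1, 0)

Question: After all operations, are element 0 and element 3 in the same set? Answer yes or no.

Step 1: union(4, 7) -> merged; set of 4 now {4, 7}
Step 2: union(10, 4) -> merged; set of 10 now {4, 7, 10}
Step 3: union(6, 7) -> merged; set of 6 now {4, 6, 7, 10}
Step 4: union(8, 4) -> merged; set of 8 now {4, 6, 7, 8, 10}
Step 5: union(5, 4) -> merged; set of 5 now {4, 5, 6, 7, 8, 10}
Step 6: union(2, 1) -> merged; set of 2 now {1, 2}
Step 7: union(2, 0) -> merged; set of 2 now {0, 1, 2}
Step 8: union(10, 1) -> merged; set of 10 now {0, 1, 2, 4, 5, 6, 7, 8, 10}
Step 9: union(9, 5) -> merged; set of 9 now {0, 1, 2, 4, 5, 6, 7, 8, 9, 10}
Step 10: union(7, 11) -> merged; set of 7 now {0, 1, 2, 4, 5, 6, 7, 8, 9, 10, 11}
Step 11: union(0, 8) -> already same set; set of 0 now {0, 1, 2, 4, 5, 6, 7, 8, 9, 10, 11}
Step 12: union(0, 6) -> already same set; set of 0 now {0, 1, 2, 4, 5, 6, 7, 8, 9, 10, 11}
Step 13: union(11, 1) -> already same set; set of 11 now {0, 1, 2, 4, 5, 6, 7, 8, 9, 10, 11}
Step 14: union(4, 8) -> already same set; set of 4 now {0, 1, 2, 4, 5, 6, 7, 8, 9, 10, 11}
Step 15: union(1, 8) -> already same set; set of 1 now {0, 1, 2, 4, 5, 6, 7, 8, 9, 10, 11}
Step 16: union(5, 10) -> already same set; set of 5 now {0, 1, 2, 4, 5, 6, 7, 8, 9, 10, 11}
Step 17: union(4, 7) -> already same set; set of 4 now {0, 1, 2, 4, 5, 6, 7, 8, 9, 10, 11}
Step 18: union(7, 0) -> already same set; set of 7 now {0, 1, 2, 4, 5, 6, 7, 8, 9, 10, 11}
Step 19: union(10, 0) -> already same set; set of 10 now {0, 1, 2, 4, 5, 6, 7, 8, 9, 10, 11}
Step 20: union(1, 0) -> already same set; set of 1 now {0, 1, 2, 4, 5, 6, 7, 8, 9, 10, 11}
Set of 0: {0, 1, 2, 4, 5, 6, 7, 8, 9, 10, 11}; 3 is not a member.

Answer: no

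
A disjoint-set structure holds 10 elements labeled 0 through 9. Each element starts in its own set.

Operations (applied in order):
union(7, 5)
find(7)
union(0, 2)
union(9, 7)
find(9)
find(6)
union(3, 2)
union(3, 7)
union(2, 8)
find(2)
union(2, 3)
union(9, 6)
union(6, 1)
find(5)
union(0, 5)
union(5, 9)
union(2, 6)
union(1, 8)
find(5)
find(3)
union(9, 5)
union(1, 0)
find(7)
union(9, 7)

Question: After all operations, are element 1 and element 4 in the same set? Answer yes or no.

Answer: no

Derivation:
Step 1: union(7, 5) -> merged; set of 7 now {5, 7}
Step 2: find(7) -> no change; set of 7 is {5, 7}
Step 3: union(0, 2) -> merged; set of 0 now {0, 2}
Step 4: union(9, 7) -> merged; set of 9 now {5, 7, 9}
Step 5: find(9) -> no change; set of 9 is {5, 7, 9}
Step 6: find(6) -> no change; set of 6 is {6}
Step 7: union(3, 2) -> merged; set of 3 now {0, 2, 3}
Step 8: union(3, 7) -> merged; set of 3 now {0, 2, 3, 5, 7, 9}
Step 9: union(2, 8) -> merged; set of 2 now {0, 2, 3, 5, 7, 8, 9}
Step 10: find(2) -> no change; set of 2 is {0, 2, 3, 5, 7, 8, 9}
Step 11: union(2, 3) -> already same set; set of 2 now {0, 2, 3, 5, 7, 8, 9}
Step 12: union(9, 6) -> merged; set of 9 now {0, 2, 3, 5, 6, 7, 8, 9}
Step 13: union(6, 1) -> merged; set of 6 now {0, 1, 2, 3, 5, 6, 7, 8, 9}
Step 14: find(5) -> no change; set of 5 is {0, 1, 2, 3, 5, 6, 7, 8, 9}
Step 15: union(0, 5) -> already same set; set of 0 now {0, 1, 2, 3, 5, 6, 7, 8, 9}
Step 16: union(5, 9) -> already same set; set of 5 now {0, 1, 2, 3, 5, 6, 7, 8, 9}
Step 17: union(2, 6) -> already same set; set of 2 now {0, 1, 2, 3, 5, 6, 7, 8, 9}
Step 18: union(1, 8) -> already same set; set of 1 now {0, 1, 2, 3, 5, 6, 7, 8, 9}
Step 19: find(5) -> no change; set of 5 is {0, 1, 2, 3, 5, 6, 7, 8, 9}
Step 20: find(3) -> no change; set of 3 is {0, 1, 2, 3, 5, 6, 7, 8, 9}
Step 21: union(9, 5) -> already same set; set of 9 now {0, 1, 2, 3, 5, 6, 7, 8, 9}
Step 22: union(1, 0) -> already same set; set of 1 now {0, 1, 2, 3, 5, 6, 7, 8, 9}
Step 23: find(7) -> no change; set of 7 is {0, 1, 2, 3, 5, 6, 7, 8, 9}
Step 24: union(9, 7) -> already same set; set of 9 now {0, 1, 2, 3, 5, 6, 7, 8, 9}
Set of 1: {0, 1, 2, 3, 5, 6, 7, 8, 9}; 4 is not a member.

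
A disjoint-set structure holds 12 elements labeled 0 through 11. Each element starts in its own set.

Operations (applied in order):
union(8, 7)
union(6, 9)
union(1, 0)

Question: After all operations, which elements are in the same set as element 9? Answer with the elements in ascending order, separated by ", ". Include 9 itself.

Step 1: union(8, 7) -> merged; set of 8 now {7, 8}
Step 2: union(6, 9) -> merged; set of 6 now {6, 9}
Step 3: union(1, 0) -> merged; set of 1 now {0, 1}
Component of 9: {6, 9}

Answer: 6, 9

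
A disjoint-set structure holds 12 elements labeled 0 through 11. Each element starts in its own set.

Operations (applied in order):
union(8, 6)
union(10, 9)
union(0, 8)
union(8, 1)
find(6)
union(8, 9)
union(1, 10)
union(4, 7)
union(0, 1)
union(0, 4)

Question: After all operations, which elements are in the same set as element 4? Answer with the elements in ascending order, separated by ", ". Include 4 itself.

Answer: 0, 1, 4, 6, 7, 8, 9, 10

Derivation:
Step 1: union(8, 6) -> merged; set of 8 now {6, 8}
Step 2: union(10, 9) -> merged; set of 10 now {9, 10}
Step 3: union(0, 8) -> merged; set of 0 now {0, 6, 8}
Step 4: union(8, 1) -> merged; set of 8 now {0, 1, 6, 8}
Step 5: find(6) -> no change; set of 6 is {0, 1, 6, 8}
Step 6: union(8, 9) -> merged; set of 8 now {0, 1, 6, 8, 9, 10}
Step 7: union(1, 10) -> already same set; set of 1 now {0, 1, 6, 8, 9, 10}
Step 8: union(4, 7) -> merged; set of 4 now {4, 7}
Step 9: union(0, 1) -> already same set; set of 0 now {0, 1, 6, 8, 9, 10}
Step 10: union(0, 4) -> merged; set of 0 now {0, 1, 4, 6, 7, 8, 9, 10}
Component of 4: {0, 1, 4, 6, 7, 8, 9, 10}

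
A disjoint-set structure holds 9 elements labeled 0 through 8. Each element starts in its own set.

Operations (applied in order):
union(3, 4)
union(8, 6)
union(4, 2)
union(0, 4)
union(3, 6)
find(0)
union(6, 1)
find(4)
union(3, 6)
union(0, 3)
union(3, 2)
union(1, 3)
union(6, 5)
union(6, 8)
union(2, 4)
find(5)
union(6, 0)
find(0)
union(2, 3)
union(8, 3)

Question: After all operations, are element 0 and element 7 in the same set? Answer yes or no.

Answer: no

Derivation:
Step 1: union(3, 4) -> merged; set of 3 now {3, 4}
Step 2: union(8, 6) -> merged; set of 8 now {6, 8}
Step 3: union(4, 2) -> merged; set of 4 now {2, 3, 4}
Step 4: union(0, 4) -> merged; set of 0 now {0, 2, 3, 4}
Step 5: union(3, 6) -> merged; set of 3 now {0, 2, 3, 4, 6, 8}
Step 6: find(0) -> no change; set of 0 is {0, 2, 3, 4, 6, 8}
Step 7: union(6, 1) -> merged; set of 6 now {0, 1, 2, 3, 4, 6, 8}
Step 8: find(4) -> no change; set of 4 is {0, 1, 2, 3, 4, 6, 8}
Step 9: union(3, 6) -> already same set; set of 3 now {0, 1, 2, 3, 4, 6, 8}
Step 10: union(0, 3) -> already same set; set of 0 now {0, 1, 2, 3, 4, 6, 8}
Step 11: union(3, 2) -> already same set; set of 3 now {0, 1, 2, 3, 4, 6, 8}
Step 12: union(1, 3) -> already same set; set of 1 now {0, 1, 2, 3, 4, 6, 8}
Step 13: union(6, 5) -> merged; set of 6 now {0, 1, 2, 3, 4, 5, 6, 8}
Step 14: union(6, 8) -> already same set; set of 6 now {0, 1, 2, 3, 4, 5, 6, 8}
Step 15: union(2, 4) -> already same set; set of 2 now {0, 1, 2, 3, 4, 5, 6, 8}
Step 16: find(5) -> no change; set of 5 is {0, 1, 2, 3, 4, 5, 6, 8}
Step 17: union(6, 0) -> already same set; set of 6 now {0, 1, 2, 3, 4, 5, 6, 8}
Step 18: find(0) -> no change; set of 0 is {0, 1, 2, 3, 4, 5, 6, 8}
Step 19: union(2, 3) -> already same set; set of 2 now {0, 1, 2, 3, 4, 5, 6, 8}
Step 20: union(8, 3) -> already same set; set of 8 now {0, 1, 2, 3, 4, 5, 6, 8}
Set of 0: {0, 1, 2, 3, 4, 5, 6, 8}; 7 is not a member.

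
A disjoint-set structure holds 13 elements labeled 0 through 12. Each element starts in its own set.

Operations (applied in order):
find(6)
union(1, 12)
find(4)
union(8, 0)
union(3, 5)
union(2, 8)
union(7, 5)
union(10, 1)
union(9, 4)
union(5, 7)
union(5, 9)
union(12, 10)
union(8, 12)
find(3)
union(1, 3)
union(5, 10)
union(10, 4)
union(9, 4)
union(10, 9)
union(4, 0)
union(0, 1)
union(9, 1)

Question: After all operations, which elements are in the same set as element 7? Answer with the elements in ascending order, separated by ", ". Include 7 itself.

Step 1: find(6) -> no change; set of 6 is {6}
Step 2: union(1, 12) -> merged; set of 1 now {1, 12}
Step 3: find(4) -> no change; set of 4 is {4}
Step 4: union(8, 0) -> merged; set of 8 now {0, 8}
Step 5: union(3, 5) -> merged; set of 3 now {3, 5}
Step 6: union(2, 8) -> merged; set of 2 now {0, 2, 8}
Step 7: union(7, 5) -> merged; set of 7 now {3, 5, 7}
Step 8: union(10, 1) -> merged; set of 10 now {1, 10, 12}
Step 9: union(9, 4) -> merged; set of 9 now {4, 9}
Step 10: union(5, 7) -> already same set; set of 5 now {3, 5, 7}
Step 11: union(5, 9) -> merged; set of 5 now {3, 4, 5, 7, 9}
Step 12: union(12, 10) -> already same set; set of 12 now {1, 10, 12}
Step 13: union(8, 12) -> merged; set of 8 now {0, 1, 2, 8, 10, 12}
Step 14: find(3) -> no change; set of 3 is {3, 4, 5, 7, 9}
Step 15: union(1, 3) -> merged; set of 1 now {0, 1, 2, 3, 4, 5, 7, 8, 9, 10, 12}
Step 16: union(5, 10) -> already same set; set of 5 now {0, 1, 2, 3, 4, 5, 7, 8, 9, 10, 12}
Step 17: union(10, 4) -> already same set; set of 10 now {0, 1, 2, 3, 4, 5, 7, 8, 9, 10, 12}
Step 18: union(9, 4) -> already same set; set of 9 now {0, 1, 2, 3, 4, 5, 7, 8, 9, 10, 12}
Step 19: union(10, 9) -> already same set; set of 10 now {0, 1, 2, 3, 4, 5, 7, 8, 9, 10, 12}
Step 20: union(4, 0) -> already same set; set of 4 now {0, 1, 2, 3, 4, 5, 7, 8, 9, 10, 12}
Step 21: union(0, 1) -> already same set; set of 0 now {0, 1, 2, 3, 4, 5, 7, 8, 9, 10, 12}
Step 22: union(9, 1) -> already same set; set of 9 now {0, 1, 2, 3, 4, 5, 7, 8, 9, 10, 12}
Component of 7: {0, 1, 2, 3, 4, 5, 7, 8, 9, 10, 12}

Answer: 0, 1, 2, 3, 4, 5, 7, 8, 9, 10, 12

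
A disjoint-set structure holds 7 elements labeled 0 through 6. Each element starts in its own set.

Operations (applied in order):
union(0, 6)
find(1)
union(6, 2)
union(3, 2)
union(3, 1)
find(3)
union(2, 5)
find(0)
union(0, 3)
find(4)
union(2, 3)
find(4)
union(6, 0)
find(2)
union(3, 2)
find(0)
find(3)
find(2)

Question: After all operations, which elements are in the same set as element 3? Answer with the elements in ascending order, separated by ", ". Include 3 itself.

Step 1: union(0, 6) -> merged; set of 0 now {0, 6}
Step 2: find(1) -> no change; set of 1 is {1}
Step 3: union(6, 2) -> merged; set of 6 now {0, 2, 6}
Step 4: union(3, 2) -> merged; set of 3 now {0, 2, 3, 6}
Step 5: union(3, 1) -> merged; set of 3 now {0, 1, 2, 3, 6}
Step 6: find(3) -> no change; set of 3 is {0, 1, 2, 3, 6}
Step 7: union(2, 5) -> merged; set of 2 now {0, 1, 2, 3, 5, 6}
Step 8: find(0) -> no change; set of 0 is {0, 1, 2, 3, 5, 6}
Step 9: union(0, 3) -> already same set; set of 0 now {0, 1, 2, 3, 5, 6}
Step 10: find(4) -> no change; set of 4 is {4}
Step 11: union(2, 3) -> already same set; set of 2 now {0, 1, 2, 3, 5, 6}
Step 12: find(4) -> no change; set of 4 is {4}
Step 13: union(6, 0) -> already same set; set of 6 now {0, 1, 2, 3, 5, 6}
Step 14: find(2) -> no change; set of 2 is {0, 1, 2, 3, 5, 6}
Step 15: union(3, 2) -> already same set; set of 3 now {0, 1, 2, 3, 5, 6}
Step 16: find(0) -> no change; set of 0 is {0, 1, 2, 3, 5, 6}
Step 17: find(3) -> no change; set of 3 is {0, 1, 2, 3, 5, 6}
Step 18: find(2) -> no change; set of 2 is {0, 1, 2, 3, 5, 6}
Component of 3: {0, 1, 2, 3, 5, 6}

Answer: 0, 1, 2, 3, 5, 6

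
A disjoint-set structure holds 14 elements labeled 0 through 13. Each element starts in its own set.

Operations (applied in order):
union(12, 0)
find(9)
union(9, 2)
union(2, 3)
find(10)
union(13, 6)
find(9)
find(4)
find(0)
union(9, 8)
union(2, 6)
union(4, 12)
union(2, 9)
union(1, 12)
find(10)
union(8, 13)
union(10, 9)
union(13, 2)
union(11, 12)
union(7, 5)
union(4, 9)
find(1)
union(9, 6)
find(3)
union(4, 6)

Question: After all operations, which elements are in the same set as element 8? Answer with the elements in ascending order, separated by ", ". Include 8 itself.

Answer: 0, 1, 2, 3, 4, 6, 8, 9, 10, 11, 12, 13

Derivation:
Step 1: union(12, 0) -> merged; set of 12 now {0, 12}
Step 2: find(9) -> no change; set of 9 is {9}
Step 3: union(9, 2) -> merged; set of 9 now {2, 9}
Step 4: union(2, 3) -> merged; set of 2 now {2, 3, 9}
Step 5: find(10) -> no change; set of 10 is {10}
Step 6: union(13, 6) -> merged; set of 13 now {6, 13}
Step 7: find(9) -> no change; set of 9 is {2, 3, 9}
Step 8: find(4) -> no change; set of 4 is {4}
Step 9: find(0) -> no change; set of 0 is {0, 12}
Step 10: union(9, 8) -> merged; set of 9 now {2, 3, 8, 9}
Step 11: union(2, 6) -> merged; set of 2 now {2, 3, 6, 8, 9, 13}
Step 12: union(4, 12) -> merged; set of 4 now {0, 4, 12}
Step 13: union(2, 9) -> already same set; set of 2 now {2, 3, 6, 8, 9, 13}
Step 14: union(1, 12) -> merged; set of 1 now {0, 1, 4, 12}
Step 15: find(10) -> no change; set of 10 is {10}
Step 16: union(8, 13) -> already same set; set of 8 now {2, 3, 6, 8, 9, 13}
Step 17: union(10, 9) -> merged; set of 10 now {2, 3, 6, 8, 9, 10, 13}
Step 18: union(13, 2) -> already same set; set of 13 now {2, 3, 6, 8, 9, 10, 13}
Step 19: union(11, 12) -> merged; set of 11 now {0, 1, 4, 11, 12}
Step 20: union(7, 5) -> merged; set of 7 now {5, 7}
Step 21: union(4, 9) -> merged; set of 4 now {0, 1, 2, 3, 4, 6, 8, 9, 10, 11, 12, 13}
Step 22: find(1) -> no change; set of 1 is {0, 1, 2, 3, 4, 6, 8, 9, 10, 11, 12, 13}
Step 23: union(9, 6) -> already same set; set of 9 now {0, 1, 2, 3, 4, 6, 8, 9, 10, 11, 12, 13}
Step 24: find(3) -> no change; set of 3 is {0, 1, 2, 3, 4, 6, 8, 9, 10, 11, 12, 13}
Step 25: union(4, 6) -> already same set; set of 4 now {0, 1, 2, 3, 4, 6, 8, 9, 10, 11, 12, 13}
Component of 8: {0, 1, 2, 3, 4, 6, 8, 9, 10, 11, 12, 13}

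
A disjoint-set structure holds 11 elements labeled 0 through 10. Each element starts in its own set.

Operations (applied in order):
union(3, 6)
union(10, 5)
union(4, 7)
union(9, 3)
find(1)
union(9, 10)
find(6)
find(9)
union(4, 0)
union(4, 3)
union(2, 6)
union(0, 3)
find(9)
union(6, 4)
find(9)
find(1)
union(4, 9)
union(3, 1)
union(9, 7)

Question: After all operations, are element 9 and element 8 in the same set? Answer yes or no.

Step 1: union(3, 6) -> merged; set of 3 now {3, 6}
Step 2: union(10, 5) -> merged; set of 10 now {5, 10}
Step 3: union(4, 7) -> merged; set of 4 now {4, 7}
Step 4: union(9, 3) -> merged; set of 9 now {3, 6, 9}
Step 5: find(1) -> no change; set of 1 is {1}
Step 6: union(9, 10) -> merged; set of 9 now {3, 5, 6, 9, 10}
Step 7: find(6) -> no change; set of 6 is {3, 5, 6, 9, 10}
Step 8: find(9) -> no change; set of 9 is {3, 5, 6, 9, 10}
Step 9: union(4, 0) -> merged; set of 4 now {0, 4, 7}
Step 10: union(4, 3) -> merged; set of 4 now {0, 3, 4, 5, 6, 7, 9, 10}
Step 11: union(2, 6) -> merged; set of 2 now {0, 2, 3, 4, 5, 6, 7, 9, 10}
Step 12: union(0, 3) -> already same set; set of 0 now {0, 2, 3, 4, 5, 6, 7, 9, 10}
Step 13: find(9) -> no change; set of 9 is {0, 2, 3, 4, 5, 6, 7, 9, 10}
Step 14: union(6, 4) -> already same set; set of 6 now {0, 2, 3, 4, 5, 6, 7, 9, 10}
Step 15: find(9) -> no change; set of 9 is {0, 2, 3, 4, 5, 6, 7, 9, 10}
Step 16: find(1) -> no change; set of 1 is {1}
Step 17: union(4, 9) -> already same set; set of 4 now {0, 2, 3, 4, 5, 6, 7, 9, 10}
Step 18: union(3, 1) -> merged; set of 3 now {0, 1, 2, 3, 4, 5, 6, 7, 9, 10}
Step 19: union(9, 7) -> already same set; set of 9 now {0, 1, 2, 3, 4, 5, 6, 7, 9, 10}
Set of 9: {0, 1, 2, 3, 4, 5, 6, 7, 9, 10}; 8 is not a member.

Answer: no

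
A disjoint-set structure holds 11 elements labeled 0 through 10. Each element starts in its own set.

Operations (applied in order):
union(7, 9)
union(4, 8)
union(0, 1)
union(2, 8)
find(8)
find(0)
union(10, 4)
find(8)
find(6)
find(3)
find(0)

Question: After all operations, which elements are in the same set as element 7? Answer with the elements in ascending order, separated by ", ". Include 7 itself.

Answer: 7, 9

Derivation:
Step 1: union(7, 9) -> merged; set of 7 now {7, 9}
Step 2: union(4, 8) -> merged; set of 4 now {4, 8}
Step 3: union(0, 1) -> merged; set of 0 now {0, 1}
Step 4: union(2, 8) -> merged; set of 2 now {2, 4, 8}
Step 5: find(8) -> no change; set of 8 is {2, 4, 8}
Step 6: find(0) -> no change; set of 0 is {0, 1}
Step 7: union(10, 4) -> merged; set of 10 now {2, 4, 8, 10}
Step 8: find(8) -> no change; set of 8 is {2, 4, 8, 10}
Step 9: find(6) -> no change; set of 6 is {6}
Step 10: find(3) -> no change; set of 3 is {3}
Step 11: find(0) -> no change; set of 0 is {0, 1}
Component of 7: {7, 9}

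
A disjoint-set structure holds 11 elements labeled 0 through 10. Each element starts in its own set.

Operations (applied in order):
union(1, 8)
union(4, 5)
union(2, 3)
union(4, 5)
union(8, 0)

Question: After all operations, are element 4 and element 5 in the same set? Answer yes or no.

Step 1: union(1, 8) -> merged; set of 1 now {1, 8}
Step 2: union(4, 5) -> merged; set of 4 now {4, 5}
Step 3: union(2, 3) -> merged; set of 2 now {2, 3}
Step 4: union(4, 5) -> already same set; set of 4 now {4, 5}
Step 5: union(8, 0) -> merged; set of 8 now {0, 1, 8}
Set of 4: {4, 5}; 5 is a member.

Answer: yes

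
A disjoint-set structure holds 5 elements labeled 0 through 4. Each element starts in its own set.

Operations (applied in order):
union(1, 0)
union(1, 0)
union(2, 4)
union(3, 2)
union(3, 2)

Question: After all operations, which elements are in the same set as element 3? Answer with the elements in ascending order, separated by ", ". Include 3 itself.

Step 1: union(1, 0) -> merged; set of 1 now {0, 1}
Step 2: union(1, 0) -> already same set; set of 1 now {0, 1}
Step 3: union(2, 4) -> merged; set of 2 now {2, 4}
Step 4: union(3, 2) -> merged; set of 3 now {2, 3, 4}
Step 5: union(3, 2) -> already same set; set of 3 now {2, 3, 4}
Component of 3: {2, 3, 4}

Answer: 2, 3, 4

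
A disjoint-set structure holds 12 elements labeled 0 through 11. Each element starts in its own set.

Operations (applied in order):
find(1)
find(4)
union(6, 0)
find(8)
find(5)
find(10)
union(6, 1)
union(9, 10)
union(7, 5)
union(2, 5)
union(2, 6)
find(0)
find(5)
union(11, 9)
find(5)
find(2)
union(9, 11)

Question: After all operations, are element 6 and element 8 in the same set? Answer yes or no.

Step 1: find(1) -> no change; set of 1 is {1}
Step 2: find(4) -> no change; set of 4 is {4}
Step 3: union(6, 0) -> merged; set of 6 now {0, 6}
Step 4: find(8) -> no change; set of 8 is {8}
Step 5: find(5) -> no change; set of 5 is {5}
Step 6: find(10) -> no change; set of 10 is {10}
Step 7: union(6, 1) -> merged; set of 6 now {0, 1, 6}
Step 8: union(9, 10) -> merged; set of 9 now {9, 10}
Step 9: union(7, 5) -> merged; set of 7 now {5, 7}
Step 10: union(2, 5) -> merged; set of 2 now {2, 5, 7}
Step 11: union(2, 6) -> merged; set of 2 now {0, 1, 2, 5, 6, 7}
Step 12: find(0) -> no change; set of 0 is {0, 1, 2, 5, 6, 7}
Step 13: find(5) -> no change; set of 5 is {0, 1, 2, 5, 6, 7}
Step 14: union(11, 9) -> merged; set of 11 now {9, 10, 11}
Step 15: find(5) -> no change; set of 5 is {0, 1, 2, 5, 6, 7}
Step 16: find(2) -> no change; set of 2 is {0, 1, 2, 5, 6, 7}
Step 17: union(9, 11) -> already same set; set of 9 now {9, 10, 11}
Set of 6: {0, 1, 2, 5, 6, 7}; 8 is not a member.

Answer: no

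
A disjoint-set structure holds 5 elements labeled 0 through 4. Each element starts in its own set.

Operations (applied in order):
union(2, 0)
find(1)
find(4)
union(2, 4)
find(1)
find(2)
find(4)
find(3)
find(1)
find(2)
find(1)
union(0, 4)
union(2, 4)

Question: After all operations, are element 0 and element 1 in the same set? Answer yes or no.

Step 1: union(2, 0) -> merged; set of 2 now {0, 2}
Step 2: find(1) -> no change; set of 1 is {1}
Step 3: find(4) -> no change; set of 4 is {4}
Step 4: union(2, 4) -> merged; set of 2 now {0, 2, 4}
Step 5: find(1) -> no change; set of 1 is {1}
Step 6: find(2) -> no change; set of 2 is {0, 2, 4}
Step 7: find(4) -> no change; set of 4 is {0, 2, 4}
Step 8: find(3) -> no change; set of 3 is {3}
Step 9: find(1) -> no change; set of 1 is {1}
Step 10: find(2) -> no change; set of 2 is {0, 2, 4}
Step 11: find(1) -> no change; set of 1 is {1}
Step 12: union(0, 4) -> already same set; set of 0 now {0, 2, 4}
Step 13: union(2, 4) -> already same set; set of 2 now {0, 2, 4}
Set of 0: {0, 2, 4}; 1 is not a member.

Answer: no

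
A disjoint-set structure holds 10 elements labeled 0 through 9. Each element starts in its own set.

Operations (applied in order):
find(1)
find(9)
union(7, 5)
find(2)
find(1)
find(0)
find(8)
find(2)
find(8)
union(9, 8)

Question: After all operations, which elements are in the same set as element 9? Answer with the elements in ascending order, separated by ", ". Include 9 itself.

Step 1: find(1) -> no change; set of 1 is {1}
Step 2: find(9) -> no change; set of 9 is {9}
Step 3: union(7, 5) -> merged; set of 7 now {5, 7}
Step 4: find(2) -> no change; set of 2 is {2}
Step 5: find(1) -> no change; set of 1 is {1}
Step 6: find(0) -> no change; set of 0 is {0}
Step 7: find(8) -> no change; set of 8 is {8}
Step 8: find(2) -> no change; set of 2 is {2}
Step 9: find(8) -> no change; set of 8 is {8}
Step 10: union(9, 8) -> merged; set of 9 now {8, 9}
Component of 9: {8, 9}

Answer: 8, 9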